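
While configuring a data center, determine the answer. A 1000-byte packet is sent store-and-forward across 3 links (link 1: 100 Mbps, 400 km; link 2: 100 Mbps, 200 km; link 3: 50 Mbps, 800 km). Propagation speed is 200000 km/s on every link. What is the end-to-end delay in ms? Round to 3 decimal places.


Packet = 1000 bytes = 8000 bits. Store-and-forward: sum (t_trans + t_prop) per link.
Link 1: t_trans = 8000/(100*10^6) s = 0.0800 ms; t_prop = 400/200000 s = 2.0000 ms; subtotal = 2.0800 ms
Link 2: t_trans = 8000/(100*10^6) s = 0.0800 ms; t_prop = 200/200000 s = 1.0000 ms; subtotal = 1.0800 ms
Link 3: t_trans = 8000/(50*10^6) s = 0.1600 ms; t_prop = 800/200000 s = 4.0000 ms; subtotal = 4.1600 ms
End-to-end = 2.0800 + 1.0800 + 4.1600 = 7.3200 ms -> 7.320 ms (3 dp)

7.320


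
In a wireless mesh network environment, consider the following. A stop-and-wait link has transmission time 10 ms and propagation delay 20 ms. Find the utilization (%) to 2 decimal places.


Given: Ttrans = 10 ms, Tprop = 20 ms
RTT = 2 * Tprop = 2 * 20 = 40 ms
U = Ttrans / (Ttrans + RTT)
U = 10 / (10 + 40)
U = 10 / 50 = 0.2
U% = 20.00%

20.00


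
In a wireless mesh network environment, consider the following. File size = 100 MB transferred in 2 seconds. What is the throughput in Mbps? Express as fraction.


Given: file = 100 MB, time = 2 s
File in Mb = 100 * 8 = 800 Mb
Throughput = 800 / 2 Mbps
Throughput = 400 Mbps

400


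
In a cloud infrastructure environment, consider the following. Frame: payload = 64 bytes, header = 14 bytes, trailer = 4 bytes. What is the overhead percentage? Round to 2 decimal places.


Given: payload = 64 B, header = 14 B, trailer = 4 B
Overhead bytes = header + trailer = 14 + 4 = 18
Total frame = payload + overhead = 64 + 18 = 82
Overhead % = 18 / 82 * 100 = 21.9512% -> 21.95% (2 dp)

21.95


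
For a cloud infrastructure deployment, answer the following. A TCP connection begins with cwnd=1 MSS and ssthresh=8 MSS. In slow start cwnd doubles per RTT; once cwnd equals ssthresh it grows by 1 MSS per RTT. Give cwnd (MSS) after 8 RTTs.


RTT 0: cwnd = 1 MSS (initial)
RTT 1: cwnd = 2 MSS (slow start, doubled)
RTT 2: cwnd = 4 MSS (slow start, doubled)
RTT 3: cwnd = 8 MSS (slow start, doubled)
RTT 4: cwnd = 9 MSS (congestion avoidance, +1)
RTT 5: cwnd = 10 MSS (congestion avoidance, +1)
RTT 6: cwnd = 11 MSS (congestion avoidance, +1)
RTT 7: cwnd = 12 MSS (congestion avoidance, +1)
RTT 8: cwnd = 13 MSS (congestion avoidance, +1)

13


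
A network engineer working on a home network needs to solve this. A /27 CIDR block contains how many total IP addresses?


Given: CIDR prefix /27
Host bits = 32 - 27 = 5
Total addresses = 2^5 = 32

32


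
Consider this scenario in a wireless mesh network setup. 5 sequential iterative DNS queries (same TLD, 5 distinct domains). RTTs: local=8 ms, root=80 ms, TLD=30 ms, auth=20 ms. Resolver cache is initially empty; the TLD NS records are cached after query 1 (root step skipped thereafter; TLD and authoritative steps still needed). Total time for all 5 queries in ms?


Lookup 1 (cold cache): local + root + TLD + auth = 8 + 80 + 30 + 20 = 138 ms
Lookups 2..5 (TLD NS cached -> skip root; new domain -> still ask TLD and auth): local + TLD + auth = 8 + 30 + 20 = 58 ms each
Remaining 4 lookups: 4 * 58 = 232 ms
Total = 138 + 232 = 370 ms

370


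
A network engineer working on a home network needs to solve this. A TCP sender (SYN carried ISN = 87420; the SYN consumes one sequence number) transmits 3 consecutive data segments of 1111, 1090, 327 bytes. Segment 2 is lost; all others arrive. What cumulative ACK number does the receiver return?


SYN uses sequence number 87420; first data byte = ISN + 1 = 87421.
Segment 1: SEQ = 87421, len = 1111 B, covers [87421, 88531]
Segment 2: SEQ = 88532, len = 1090 B, covers [88532, 89621] [LOST]
Segment 3: SEQ = 89622, len = 327 B, covers [89622, 89948]
In-order data received: bytes [87421, 88531] (segments 1..1).
Segment 2 missing -> gap begins at byte 88532; later segments buffered out of order.
Cumulative ACK = next expected in-order byte = 87421 + 1111 = 88532

88532


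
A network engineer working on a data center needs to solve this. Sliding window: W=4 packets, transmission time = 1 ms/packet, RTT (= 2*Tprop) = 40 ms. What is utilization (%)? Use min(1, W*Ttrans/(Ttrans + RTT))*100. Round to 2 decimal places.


Given: W = 4, Ttrans = 1 ms, RTT = 40 ms (= 2 * Tprop, Tprop = 20 ms)
Cycle time = Ttrans + RTT = 1 + 40 = 41 ms (first packet sent until its ACK returns)
W * Ttrans = 4 * 1 = 4 ms of sending per cycle
W * Ttrans / (Ttrans + RTT) = 4 / 41 = 0.097561
U = min(1, 0.097561) = 0.097561
U% = 9.76%

9.76


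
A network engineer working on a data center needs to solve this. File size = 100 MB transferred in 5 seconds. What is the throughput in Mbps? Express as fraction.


Given: file = 100 MB, time = 5 s
File in Mb = 100 * 8 = 800 Mb
Throughput = 800 / 5 Mbps
Throughput = 160 Mbps

160


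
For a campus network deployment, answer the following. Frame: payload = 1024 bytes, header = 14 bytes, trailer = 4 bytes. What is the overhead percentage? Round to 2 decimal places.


Given: payload = 1024 B, header = 14 B, trailer = 4 B
Overhead bytes = header + trailer = 14 + 4 = 18
Total frame = payload + overhead = 1024 + 18 = 1042
Overhead % = 18 / 1042 * 100 = 1.7274% -> 1.73% (2 dp)

1.73


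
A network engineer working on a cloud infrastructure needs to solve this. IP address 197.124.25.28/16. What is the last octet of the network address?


Given: IP = 197.124.25.28, prefix = /16
Subnet mask = 255.255.0.0
Last octet of IP: 28
Last octet of mask: 0
Network last octet = 28 AND 0 = 0

0


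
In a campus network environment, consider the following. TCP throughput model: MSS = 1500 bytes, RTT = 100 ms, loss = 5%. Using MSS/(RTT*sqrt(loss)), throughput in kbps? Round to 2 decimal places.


Given: MSS = 1500 bytes, RTT = 100 ms, loss = 5%
RTT in seconds = 100 / 1000 = 0.1
Loss rate = 5% = 0.05
sqrt(loss) = sqrt(0.05) = 0.223606797750
Throughput (bytes/s) = 1500 / (0.1 * 0.223606797750) = 67082.0393
Throughput (kbps) = 67082.0393 * 8 / 1000 = 536.656315 -> 536.66 kbps (2 dp)

536.66


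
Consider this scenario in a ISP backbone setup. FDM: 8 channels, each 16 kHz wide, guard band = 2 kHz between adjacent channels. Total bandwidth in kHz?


Given: 8 channels, 16 kHz each, guard = 2 kHz
Channel bandwidth = 8 * 16 = 128 kHz
Guard bands = 7 gaps * 2 kHz = 14 kHz
Total = 128 + 14 = 142 kHz

142


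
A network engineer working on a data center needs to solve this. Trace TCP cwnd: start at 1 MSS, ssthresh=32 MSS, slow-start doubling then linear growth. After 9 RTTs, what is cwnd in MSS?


RTT 0: cwnd = 1 MSS (initial)
RTT 1: cwnd = 2 MSS (slow start, doubled)
RTT 2: cwnd = 4 MSS (slow start, doubled)
RTT 3: cwnd = 8 MSS (slow start, doubled)
RTT 4: cwnd = 16 MSS (slow start, doubled)
RTT 5: cwnd = 32 MSS (slow start, doubled)
RTT 6: cwnd = 33 MSS (congestion avoidance, +1)
RTT 7: cwnd = 34 MSS (congestion avoidance, +1)
RTT 8: cwnd = 35 MSS (congestion avoidance, +1)
RTT 9: cwnd = 36 MSS (congestion avoidance, +1)

36


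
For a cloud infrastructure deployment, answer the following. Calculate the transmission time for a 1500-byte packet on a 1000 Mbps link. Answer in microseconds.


Given: packet = 1500 bytes, bandwidth = 1000 Mbps
Packet in bits = 1500 * 8 = 12000 bits
Bandwidth = 1000 * 10^6 = 1000000000 bps
Time = 12000 / 1000000000 seconds
Time in us = 12000 * 10^6 / 1000000000 = 12

12


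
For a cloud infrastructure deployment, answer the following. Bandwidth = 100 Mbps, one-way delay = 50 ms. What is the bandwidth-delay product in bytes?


Given: bandwidth = 100 Mbps, delay = 50 ms
BDP in bits = 100 * 10^6 * 50 / 1000
BDP in bits = 5000000
BDP in bytes = 5000000 / 8 = 625000

625000


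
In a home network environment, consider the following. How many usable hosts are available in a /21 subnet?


Given: subnet mask /21
Host bits = 32 - 21 = 11
Total addresses = 2^11 = 2048
Usable hosts = 2048 - 2 (network + broadcast) = 2046

2046


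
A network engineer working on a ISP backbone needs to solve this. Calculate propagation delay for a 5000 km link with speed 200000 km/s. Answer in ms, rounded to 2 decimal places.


Given: distance = 5000 km, speed = 200000 km/s
Delay = distance / speed = 5000 / 200000 seconds
Delay in ms = 5000 * 1000 / 200000
Delay = 25.0000 ms
Rounded to 2 dp = 25.00 ms

25.00


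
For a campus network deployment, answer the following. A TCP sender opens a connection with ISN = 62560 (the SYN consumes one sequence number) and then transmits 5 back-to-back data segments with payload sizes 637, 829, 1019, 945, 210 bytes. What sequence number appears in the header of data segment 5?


The SYN occupies sequence number ISN = 62560, so the first data byte is ISN + 1 = 62561.
SEQ of data segment i = (ISN + 1) + sum of payload sizes of segments 1..i-1.
Segment 1: SEQ = 62561, payload = 637 bytes
Segment 2: SEQ = 63198, payload = 829 bytes
Segment 3: SEQ = 64027, payload = 1019 bytes
Segment 4: SEQ = 65046, payload = 945 bytes
Segment 5: SEQ = 65991, payload = 210 bytes
SEQ of segment 5 = 62561 + 637 + 829 + 1019 + 945 = 65991

65991


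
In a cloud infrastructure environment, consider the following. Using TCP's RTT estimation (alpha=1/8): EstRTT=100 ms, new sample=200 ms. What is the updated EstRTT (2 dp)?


Given: EstRTT = 100 ms, SampleRTT = 200 ms, alpha = 1/8
New EstRTT = (1 - alpha) * EstRTT + alpha * SampleRTT
(7/8) * 100 = 87.5
(1/8) * 200 = 25
New EstRTT = 87.5 + 25 = 112.5 ms -> 112.50 ms (2 dp)

112.50


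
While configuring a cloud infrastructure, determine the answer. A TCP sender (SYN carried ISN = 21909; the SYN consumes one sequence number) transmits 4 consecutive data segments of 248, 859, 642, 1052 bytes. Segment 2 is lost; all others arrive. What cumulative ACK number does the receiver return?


SYN uses sequence number 21909; first data byte = ISN + 1 = 21910.
Segment 1: SEQ = 21910, len = 248 B, covers [21910, 22157]
Segment 2: SEQ = 22158, len = 859 B, covers [22158, 23016] [LOST]
Segment 3: SEQ = 23017, len = 642 B, covers [23017, 23658]
Segment 4: SEQ = 23659, len = 1052 B, covers [23659, 24710]
In-order data received: bytes [21910, 22157] (segments 1..1).
Segment 2 missing -> gap begins at byte 22158; later segments buffered out of order.
Cumulative ACK = next expected in-order byte = 21910 + 248 = 22158

22158


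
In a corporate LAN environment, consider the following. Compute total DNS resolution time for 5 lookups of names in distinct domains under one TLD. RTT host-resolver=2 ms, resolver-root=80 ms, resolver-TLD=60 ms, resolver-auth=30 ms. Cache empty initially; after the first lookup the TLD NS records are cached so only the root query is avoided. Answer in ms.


Lookup 1 (cold cache): local + root + TLD + auth = 2 + 80 + 60 + 30 = 172 ms
Lookups 2..5 (TLD NS cached -> skip root; new domain -> still ask TLD and auth): local + TLD + auth = 2 + 60 + 30 = 92 ms each
Remaining 4 lookups: 4 * 92 = 368 ms
Total = 172 + 368 = 540 ms

540


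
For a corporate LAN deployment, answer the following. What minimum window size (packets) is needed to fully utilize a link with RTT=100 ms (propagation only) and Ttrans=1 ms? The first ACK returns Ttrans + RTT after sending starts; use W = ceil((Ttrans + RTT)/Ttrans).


Given: Ttrans = 1 ms, RTT = 100 ms (= 2 * Tprop, Tprop = 50 ms)
Time until first ACK returns = Ttrans + RTT = 1 + 100 = 101 ms
Need W * Ttrans >= Ttrans + RTT  ->  W >= (Ttrans + RTT) / Ttrans
(Ttrans + RTT) / Ttrans = 101 / 1 = 101
W_min = ceil(101) = 101

101


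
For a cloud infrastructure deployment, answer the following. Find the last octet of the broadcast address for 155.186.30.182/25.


Given: IP = 155.186.30.182, prefix = /25
Host bits = 32 - 25 = 7
Network last octet = 182 AND mask = 128
Host part size = 2^7 - 1 = 127
Broadcast last octet = 128 OR 127 = 255

255


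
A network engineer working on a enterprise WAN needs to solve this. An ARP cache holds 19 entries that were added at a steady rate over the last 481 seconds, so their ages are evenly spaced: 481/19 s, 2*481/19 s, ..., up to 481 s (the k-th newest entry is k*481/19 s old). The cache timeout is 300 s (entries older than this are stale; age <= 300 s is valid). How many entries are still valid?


Ages are k * 481/19 s for k = 1..19 (spacing = 25.3158 s).
Entry k is valid iff k * 481/19 <= 300 iff k <= 19 * 300 / 481 = 11.8503
n_valid = floor(11.8503) = 11
(n_stale = 19 - 11 = 8)

11


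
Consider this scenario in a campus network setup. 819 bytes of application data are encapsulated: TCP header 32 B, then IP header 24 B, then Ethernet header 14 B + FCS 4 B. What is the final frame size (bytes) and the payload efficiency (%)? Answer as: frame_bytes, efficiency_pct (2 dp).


TCP segment = 819 + 32 = 851 B
IP packet = 851 + 24 = 875 B
Ethernet frame = 875 + 14 + 4 = 893 B
Efficiency = app / frame = 819 / 893 = 0.917133 = 91.7133% -> 91.71% (2 dp)

893, 91.71


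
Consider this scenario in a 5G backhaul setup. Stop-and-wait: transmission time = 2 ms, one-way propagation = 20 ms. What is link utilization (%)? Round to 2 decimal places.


Given: Ttrans = 2 ms, Tprop = 20 ms
RTT = 2 * Tprop = 2 * 20 = 40 ms
U = Ttrans / (Ttrans + RTT)
U = 2 / (2 + 40)
U = 2 / 42 = 0.047619
U% = 4.76%

4.76


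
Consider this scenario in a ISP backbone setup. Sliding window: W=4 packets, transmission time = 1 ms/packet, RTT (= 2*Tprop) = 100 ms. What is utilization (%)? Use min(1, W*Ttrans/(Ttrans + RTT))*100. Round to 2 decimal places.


Given: W = 4, Ttrans = 1 ms, RTT = 100 ms (= 2 * Tprop, Tprop = 50 ms)
Cycle time = Ttrans + RTT = 1 + 100 = 101 ms (first packet sent until its ACK returns)
W * Ttrans = 4 * 1 = 4 ms of sending per cycle
W * Ttrans / (Ttrans + RTT) = 4 / 101 = 0.039604
U = min(1, 0.039604) = 0.039604
U% = 3.96%

3.96


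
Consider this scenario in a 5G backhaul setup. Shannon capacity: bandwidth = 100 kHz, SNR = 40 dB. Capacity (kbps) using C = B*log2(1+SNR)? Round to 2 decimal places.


Given: B = 100 kHz, SNR = 40 dB
SNR linear = 10^(40/10) = 10000
1 + SNR = 10001
log2(10001) = 13.2878566418
C = 100 * 1000 * 13.2878566418 = 1328785.6642 bps
C = 1328.785664 kbps -> 1328.79 kbps (2 dp)

1328.79


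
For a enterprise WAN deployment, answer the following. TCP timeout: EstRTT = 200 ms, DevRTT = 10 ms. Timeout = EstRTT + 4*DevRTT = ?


Given: EstRTT = 200 ms, DevRTT = 10 ms
Timeout = EstRTT + 4 * DevRTT
4 * DevRTT = 4 * 10 = 40
Timeout = 200 + 40 = 240 ms

240


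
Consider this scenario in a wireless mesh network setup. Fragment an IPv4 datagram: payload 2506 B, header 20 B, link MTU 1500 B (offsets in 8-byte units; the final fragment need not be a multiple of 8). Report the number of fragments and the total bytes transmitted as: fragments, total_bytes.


Max data per non-final fragment = floor((MTU - header)/8)*8 = floor((1500 - 20)/8)*8 = floor(1480/8)*8 = 1480 B
Final fragment needs no 8-byte alignment: it can carry up to MTU - header = 1480 B
Non-final fragments needed = ceil((payload - 1480) / 1480) = ceil(1026/1480) = ceil(0.6932) = 1
Number of fragments = 1 + 1 = 2
Fragment sizes (data): 1 * 1480 B + 1026 B (last, 1026 <= 1480 OK)
Total bytes sent = payload + n_frags * header = 2506 + 2*20 = 2506 + 40 = 2546 B

2, 2546


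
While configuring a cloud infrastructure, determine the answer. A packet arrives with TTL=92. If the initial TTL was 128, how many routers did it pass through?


Given: initial TTL = 128, received TTL = 92
Hops = initial TTL - received TTL
Hops = 128 - 92 = 36

36


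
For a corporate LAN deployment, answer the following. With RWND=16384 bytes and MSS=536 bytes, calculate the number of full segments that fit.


Given: RWND = 16384 bytes, MSS = 536 bytes
Full segments = floor(RWND / MSS)
Full segments = floor(16384 / 536)
Full segments = floor(30.5672) = 30

30


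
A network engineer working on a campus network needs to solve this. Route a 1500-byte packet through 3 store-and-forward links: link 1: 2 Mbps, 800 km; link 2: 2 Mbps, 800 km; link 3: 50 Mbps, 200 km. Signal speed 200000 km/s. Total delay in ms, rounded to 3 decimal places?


Packet = 1500 bytes = 12000 bits. Store-and-forward: sum (t_trans + t_prop) per link.
Link 1: t_trans = 12000/(2*10^6) s = 6.0000 ms; t_prop = 800/200000 s = 4.0000 ms; subtotal = 10.0000 ms
Link 2: t_trans = 12000/(2*10^6) s = 6.0000 ms; t_prop = 800/200000 s = 4.0000 ms; subtotal = 10.0000 ms
Link 3: t_trans = 12000/(50*10^6) s = 0.2400 ms; t_prop = 200/200000 s = 1.0000 ms; subtotal = 1.2400 ms
End-to-end = 10.0000 + 10.0000 + 1.2400 = 21.2400 ms -> 21.240 ms (3 dp)

21.240


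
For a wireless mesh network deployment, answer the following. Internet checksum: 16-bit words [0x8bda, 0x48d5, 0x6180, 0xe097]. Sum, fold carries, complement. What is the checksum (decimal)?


Given words: [0x8bda, 0x48d5, 0x6180, 0xe097]
Step 1: Sum all words
Raw sum = 35802 + 18645 + 24960 + 57495 = 136902
Step 2: Fold carry: (5830 + 2) = 5832
One's complement = ~5832 & 0xFFFF = 59703

59703


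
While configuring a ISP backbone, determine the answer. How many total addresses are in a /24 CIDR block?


Given: CIDR prefix /24
Host bits = 32 - 24 = 8
Total addresses = 2^8 = 256

256


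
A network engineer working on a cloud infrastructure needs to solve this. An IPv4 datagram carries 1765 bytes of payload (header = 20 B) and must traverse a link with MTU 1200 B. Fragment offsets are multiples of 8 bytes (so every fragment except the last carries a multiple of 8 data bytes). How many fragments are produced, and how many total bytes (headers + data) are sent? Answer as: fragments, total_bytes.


Max data per non-final fragment = floor((MTU - header)/8)*8 = floor((1200 - 20)/8)*8 = floor(1180/8)*8 = 1176 B
Final fragment needs no 8-byte alignment: it can carry up to MTU - header = 1180 B
Non-final fragments needed = ceil((payload - 1180) / 1176) = ceil(585/1176) = ceil(0.4974) = 1
Number of fragments = 1 + 1 = 2
Fragment sizes (data): 1 * 1176 B + 589 B (last, 589 <= 1180 OK)
Total bytes sent = payload + n_frags * header = 1765 + 2*20 = 1765 + 40 = 1805 B

2, 1805


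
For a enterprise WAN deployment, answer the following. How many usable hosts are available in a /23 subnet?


Given: subnet mask /23
Host bits = 32 - 23 = 9
Total addresses = 2^9 = 512
Usable hosts = 512 - 2 (network + broadcast) = 510

510


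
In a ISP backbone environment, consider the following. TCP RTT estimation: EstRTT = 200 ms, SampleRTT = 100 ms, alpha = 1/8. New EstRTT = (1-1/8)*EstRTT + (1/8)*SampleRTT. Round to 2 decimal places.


Given: EstRTT = 200 ms, SampleRTT = 100 ms, alpha = 1/8
New EstRTT = (1 - alpha) * EstRTT + alpha * SampleRTT
(7/8) * 200 = 175
(1/8) * 100 = 12.5
New EstRTT = 175 + 12.5 = 187.5 ms -> 187.50 ms (2 dp)

187.50


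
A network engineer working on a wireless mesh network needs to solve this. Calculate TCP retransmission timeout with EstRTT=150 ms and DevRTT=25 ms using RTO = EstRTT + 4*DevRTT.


Given: EstRTT = 150 ms, DevRTT = 25 ms
Timeout = EstRTT + 4 * DevRTT
4 * DevRTT = 4 * 25 = 100
Timeout = 150 + 100 = 250 ms

250


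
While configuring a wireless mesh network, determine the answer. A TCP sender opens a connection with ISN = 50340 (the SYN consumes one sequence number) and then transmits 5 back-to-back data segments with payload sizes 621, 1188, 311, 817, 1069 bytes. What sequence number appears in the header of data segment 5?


The SYN occupies sequence number ISN = 50340, so the first data byte is ISN + 1 = 50341.
SEQ of data segment i = (ISN + 1) + sum of payload sizes of segments 1..i-1.
Segment 1: SEQ = 50341, payload = 621 bytes
Segment 2: SEQ = 50962, payload = 1188 bytes
Segment 3: SEQ = 52150, payload = 311 bytes
Segment 4: SEQ = 52461, payload = 817 bytes
Segment 5: SEQ = 53278, payload = 1069 bytes
SEQ of segment 5 = 50341 + 621 + 1188 + 311 + 817 = 53278

53278


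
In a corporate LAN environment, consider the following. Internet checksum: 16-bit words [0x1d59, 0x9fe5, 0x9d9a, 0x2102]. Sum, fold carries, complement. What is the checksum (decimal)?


Given words: [0x1d59, 0x9fe5, 0x9d9a, 0x2102]
Step 1: Sum all words
Raw sum = 7513 + 40933 + 40346 + 8450 = 97242
Step 2: Fold carry: (31706 + 1) = 31707
One's complement = ~31707 & 0xFFFF = 33828

33828


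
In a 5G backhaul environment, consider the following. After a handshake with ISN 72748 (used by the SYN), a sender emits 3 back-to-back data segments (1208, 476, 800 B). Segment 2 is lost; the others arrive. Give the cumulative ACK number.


SYN uses sequence number 72748; first data byte = ISN + 1 = 72749.
Segment 1: SEQ = 72749, len = 1208 B, covers [72749, 73956]
Segment 2: SEQ = 73957, len = 476 B, covers [73957, 74432] [LOST]
Segment 3: SEQ = 74433, len = 800 B, covers [74433, 75232]
In-order data received: bytes [72749, 73956] (segments 1..1).
Segment 2 missing -> gap begins at byte 73957; later segments buffered out of order.
Cumulative ACK = next expected in-order byte = 72749 + 1208 = 73957

73957


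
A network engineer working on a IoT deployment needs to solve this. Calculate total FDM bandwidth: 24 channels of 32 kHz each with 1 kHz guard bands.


Given: 24 channels, 32 kHz each, guard = 1 kHz
Channel bandwidth = 24 * 32 = 768 kHz
Guard bands = 23 gaps * 1 kHz = 23 kHz
Total = 768 + 23 = 791 kHz

791


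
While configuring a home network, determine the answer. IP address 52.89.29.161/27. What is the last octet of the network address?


Given: IP = 52.89.29.161, prefix = /27
Subnet mask = 255.255.255.224
Last octet of IP: 161
Last octet of mask: 224
Network last octet = 161 AND 224 = 160

160


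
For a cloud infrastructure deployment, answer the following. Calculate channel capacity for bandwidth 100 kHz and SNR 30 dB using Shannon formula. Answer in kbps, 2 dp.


Given: B = 100 kHz, SNR = 30 dB
SNR linear = 10^(30/10) = 1000
1 + SNR = 1001
log2(1001) = 9.9672262588
C = 100 * 1000 * 9.9672262588 = 996722.6259 bps
C = 996.722626 kbps -> 996.72 kbps (2 dp)

996.72


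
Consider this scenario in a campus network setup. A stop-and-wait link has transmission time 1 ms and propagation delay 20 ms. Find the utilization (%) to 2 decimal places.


Given: Ttrans = 1 ms, Tprop = 20 ms
RTT = 2 * Tprop = 2 * 20 = 40 ms
U = Ttrans / (Ttrans + RTT)
U = 1 / (1 + 40)
U = 1 / 41 = 0.02439
U% = 2.44%

2.44


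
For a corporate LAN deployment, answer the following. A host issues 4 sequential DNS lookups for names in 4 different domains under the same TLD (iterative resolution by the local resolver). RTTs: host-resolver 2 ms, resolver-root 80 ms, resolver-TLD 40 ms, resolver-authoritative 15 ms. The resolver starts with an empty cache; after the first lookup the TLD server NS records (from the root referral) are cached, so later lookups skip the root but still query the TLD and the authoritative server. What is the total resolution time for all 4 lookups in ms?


Lookup 1 (cold cache): local + root + TLD + auth = 2 + 80 + 40 + 15 = 137 ms
Lookups 2..4 (TLD NS cached -> skip root; new domain -> still ask TLD and auth): local + TLD + auth = 2 + 40 + 15 = 57 ms each
Remaining 3 lookups: 3 * 57 = 171 ms
Total = 137 + 171 = 308 ms

308


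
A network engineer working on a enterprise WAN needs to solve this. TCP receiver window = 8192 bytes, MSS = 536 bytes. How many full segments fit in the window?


Given: RWND = 8192 bytes, MSS = 536 bytes
Full segments = floor(RWND / MSS)
Full segments = floor(8192 / 536)
Full segments = floor(15.2836) = 15

15


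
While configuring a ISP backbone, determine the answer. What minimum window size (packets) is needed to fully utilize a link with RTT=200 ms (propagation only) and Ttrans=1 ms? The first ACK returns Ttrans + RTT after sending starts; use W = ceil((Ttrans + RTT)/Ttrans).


Given: Ttrans = 1 ms, RTT = 200 ms (= 2 * Tprop, Tprop = 100 ms)
Time until first ACK returns = Ttrans + RTT = 1 + 200 = 201 ms
Need W * Ttrans >= Ttrans + RTT  ->  W >= (Ttrans + RTT) / Ttrans
(Ttrans + RTT) / Ttrans = 201 / 1 = 201
W_min = ceil(201) = 201

201


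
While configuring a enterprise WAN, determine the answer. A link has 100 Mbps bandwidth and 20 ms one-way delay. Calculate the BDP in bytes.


Given: bandwidth = 100 Mbps, delay = 20 ms
BDP in bits = 100 * 10^6 * 20 / 1000
BDP in bits = 2000000
BDP in bytes = 2000000 / 8 = 250000

250000


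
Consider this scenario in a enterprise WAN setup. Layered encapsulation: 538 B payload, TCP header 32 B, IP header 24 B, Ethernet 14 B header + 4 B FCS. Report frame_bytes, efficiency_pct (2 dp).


TCP segment = 538 + 32 = 570 B
IP packet = 570 + 24 = 594 B
Ethernet frame = 594 + 14 + 4 = 612 B
Efficiency = app / frame = 538 / 612 = 0.879085 = 87.9085% -> 87.91% (2 dp)

612, 87.91


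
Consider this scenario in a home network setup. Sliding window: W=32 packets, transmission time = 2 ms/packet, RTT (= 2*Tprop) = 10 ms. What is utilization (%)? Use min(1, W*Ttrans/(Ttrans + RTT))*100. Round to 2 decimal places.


Given: W = 32, Ttrans = 2 ms, RTT = 10 ms (= 2 * Tprop, Tprop = 5 ms)
Cycle time = Ttrans + RTT = 2 + 10 = 12 ms (first packet sent until its ACK returns)
W * Ttrans = 32 * 2 = 64 ms of sending per cycle
W * Ttrans / (Ttrans + RTT) = 64 / 12 = 5.333333
U = min(1, 5.333333) = 1.000000
U% = 100.00%

100.00


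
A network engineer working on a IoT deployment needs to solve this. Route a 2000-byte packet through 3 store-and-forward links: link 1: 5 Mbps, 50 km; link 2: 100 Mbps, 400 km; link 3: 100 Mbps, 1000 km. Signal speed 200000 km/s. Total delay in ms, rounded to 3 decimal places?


Packet = 2000 bytes = 16000 bits. Store-and-forward: sum (t_trans + t_prop) per link.
Link 1: t_trans = 16000/(5*10^6) s = 3.2000 ms; t_prop = 50/200000 s = 0.2500 ms; subtotal = 3.4500 ms
Link 2: t_trans = 16000/(100*10^6) s = 0.1600 ms; t_prop = 400/200000 s = 2.0000 ms; subtotal = 2.1600 ms
Link 3: t_trans = 16000/(100*10^6) s = 0.1600 ms; t_prop = 1000/200000 s = 5.0000 ms; subtotal = 5.1600 ms
End-to-end = 3.4500 + 2.1600 + 5.1600 = 10.7700 ms -> 10.770 ms (3 dp)

10.770


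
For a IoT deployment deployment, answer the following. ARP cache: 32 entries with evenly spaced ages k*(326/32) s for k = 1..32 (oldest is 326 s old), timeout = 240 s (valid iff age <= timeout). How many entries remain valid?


Ages are k * 326/32 s for k = 1..32 (spacing = 10.1875 s).
Entry k is valid iff k * 326/32 <= 240 iff k <= 32 * 240 / 326 = 23.5583
n_valid = floor(23.5583) = 23
(n_stale = 32 - 23 = 9)

23


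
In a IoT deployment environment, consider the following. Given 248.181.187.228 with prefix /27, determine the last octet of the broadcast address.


Given: IP = 248.181.187.228, prefix = /27
Host bits = 32 - 27 = 5
Network last octet = 228 AND mask = 224
Host part size = 2^5 - 1 = 31
Broadcast last octet = 224 OR 31 = 255

255


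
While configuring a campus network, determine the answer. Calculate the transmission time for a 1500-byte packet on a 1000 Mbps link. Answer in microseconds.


Given: packet = 1500 bytes, bandwidth = 1000 Mbps
Packet in bits = 1500 * 8 = 12000 bits
Bandwidth = 1000 * 10^6 = 1000000000 bps
Time = 12000 / 1000000000 seconds
Time in us = 12000 * 10^6 / 1000000000 = 12

12


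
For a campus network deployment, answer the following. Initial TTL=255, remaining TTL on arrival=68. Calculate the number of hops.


Given: initial TTL = 255, received TTL = 68
Hops = initial TTL - received TTL
Hops = 255 - 68 = 187

187


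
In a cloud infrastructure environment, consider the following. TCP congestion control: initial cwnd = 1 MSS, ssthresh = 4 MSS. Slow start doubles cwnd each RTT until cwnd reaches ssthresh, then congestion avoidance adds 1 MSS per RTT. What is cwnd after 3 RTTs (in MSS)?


RTT 0: cwnd = 1 MSS (initial)
RTT 1: cwnd = 2 MSS (slow start, doubled)
RTT 2: cwnd = 4 MSS (slow start, doubled)
RTT 3: cwnd = 5 MSS (congestion avoidance, +1)

5


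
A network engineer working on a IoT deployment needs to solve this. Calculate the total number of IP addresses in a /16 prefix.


Given: CIDR prefix /16
Host bits = 32 - 16 = 16
Total addresses = 2^16 = 65536

65536


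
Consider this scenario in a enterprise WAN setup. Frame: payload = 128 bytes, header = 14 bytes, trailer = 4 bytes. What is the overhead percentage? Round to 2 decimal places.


Given: payload = 128 B, header = 14 B, trailer = 4 B
Overhead bytes = header + trailer = 14 + 4 = 18
Total frame = payload + overhead = 128 + 18 = 146
Overhead % = 18 / 146 * 100 = 12.3288% -> 12.33% (2 dp)

12.33


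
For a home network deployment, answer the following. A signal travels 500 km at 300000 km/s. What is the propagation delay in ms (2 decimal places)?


Given: distance = 500 km, speed = 300000 km/s
Delay = distance / speed = 500 / 300000 seconds
Delay in ms = 500 * 1000 / 300000
Delay = 1.6667 ms
Rounded to 2 dp = 1.67 ms

1.67


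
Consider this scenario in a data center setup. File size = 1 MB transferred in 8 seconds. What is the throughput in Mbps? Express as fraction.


Given: file = 1 MB, time = 8 s
File in Mb = 1 * 8 = 8 Mb
Throughput = 8 / 8 Mbps
Throughput = 1 Mbps

1


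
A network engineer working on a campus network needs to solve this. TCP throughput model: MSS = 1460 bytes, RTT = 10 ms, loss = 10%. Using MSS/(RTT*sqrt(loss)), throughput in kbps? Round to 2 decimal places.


Given: MSS = 1460 bytes, RTT = 10 ms, loss = 10%
RTT in seconds = 10 / 1000 = 0.01
Loss rate = 10% = 0.1
sqrt(loss) = sqrt(0.1) = 0.316227766017
Throughput (bytes/s) = 1460 / (0.01 * 0.316227766017) = 461692.5384
Throughput (kbps) = 461692.5384 * 8 / 1000 = 3693.540307 -> 3693.54 kbps (2 dp)

3693.54


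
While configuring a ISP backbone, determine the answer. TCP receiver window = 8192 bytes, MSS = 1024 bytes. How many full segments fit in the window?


Given: RWND = 8192 bytes, MSS = 1024 bytes
Full segments = floor(RWND / MSS)
Full segments = floor(8192 / 1024)
Full segments = floor(8.0) = 8

8


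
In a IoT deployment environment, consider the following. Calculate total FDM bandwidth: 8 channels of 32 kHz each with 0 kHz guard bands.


Given: 8 channels, 32 kHz each, guard = 0 kHz
Channel bandwidth = 8 * 32 = 256 kHz
Guard bands = 7 gaps * 0 kHz = 0 kHz
Total = 256 + 0 = 256 kHz

256


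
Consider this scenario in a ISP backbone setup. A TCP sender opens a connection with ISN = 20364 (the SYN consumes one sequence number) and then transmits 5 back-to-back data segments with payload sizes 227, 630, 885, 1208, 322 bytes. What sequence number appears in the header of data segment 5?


The SYN occupies sequence number ISN = 20364, so the first data byte is ISN + 1 = 20365.
SEQ of data segment i = (ISN + 1) + sum of payload sizes of segments 1..i-1.
Segment 1: SEQ = 20365, payload = 227 bytes
Segment 2: SEQ = 20592, payload = 630 bytes
Segment 3: SEQ = 21222, payload = 885 bytes
Segment 4: SEQ = 22107, payload = 1208 bytes
Segment 5: SEQ = 23315, payload = 322 bytes
SEQ of segment 5 = 20365 + 227 + 630 + 885 + 1208 = 23315

23315


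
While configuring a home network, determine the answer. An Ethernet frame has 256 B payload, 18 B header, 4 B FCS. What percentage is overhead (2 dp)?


Given: payload = 256 B, header = 18 B, trailer = 4 B
Overhead bytes = header + trailer = 18 + 4 = 22
Total frame = payload + overhead = 256 + 22 = 278
Overhead % = 22 / 278 * 100 = 7.9137% -> 7.91% (2 dp)

7.91


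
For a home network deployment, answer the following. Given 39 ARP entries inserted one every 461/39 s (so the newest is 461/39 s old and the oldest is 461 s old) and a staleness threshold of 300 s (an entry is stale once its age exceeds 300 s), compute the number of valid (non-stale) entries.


Ages are k * 461/39 s for k = 1..39 (spacing = 11.8205 s).
Entry k is valid iff k * 461/39 <= 300 iff k <= 39 * 300 / 461 = 25.3796
n_valid = floor(25.3796) = 25
(n_stale = 39 - 25 = 14)

25


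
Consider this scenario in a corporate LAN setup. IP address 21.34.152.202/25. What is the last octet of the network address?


Given: IP = 21.34.152.202, prefix = /25
Subnet mask = 255.255.255.128
Last octet of IP: 202
Last octet of mask: 128
Network last octet = 202 AND 128 = 128

128


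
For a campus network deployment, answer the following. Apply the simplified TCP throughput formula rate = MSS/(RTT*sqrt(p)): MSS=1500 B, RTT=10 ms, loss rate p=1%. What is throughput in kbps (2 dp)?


Given: MSS = 1500 bytes, RTT = 10 ms, loss = 1%
RTT in seconds = 10 / 1000 = 0.01
Loss rate = 1% = 0.01
sqrt(loss) = sqrt(0.01) = 0.1
Throughput (bytes/s) = 1500 / (0.01 * 0.1) = 1500000.0000
Throughput (kbps) = 1500000.0000 * 8 / 1000 = 12000.000000 -> 12000.00 kbps (2 dp)

12000.00


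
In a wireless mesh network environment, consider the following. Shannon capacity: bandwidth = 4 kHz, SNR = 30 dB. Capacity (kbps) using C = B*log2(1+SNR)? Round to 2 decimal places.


Given: B = 4 kHz, SNR = 30 dB
SNR linear = 10^(30/10) = 1000
1 + SNR = 1001
log2(1001) = 9.9672262588
C = 4 * 1000 * 9.9672262588 = 39868.9050 bps
C = 39.868905 kbps -> 39.87 kbps (2 dp)

39.87


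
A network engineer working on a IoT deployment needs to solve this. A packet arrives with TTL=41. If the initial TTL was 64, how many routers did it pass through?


Given: initial TTL = 64, received TTL = 41
Hops = initial TTL - received TTL
Hops = 64 - 41 = 23

23


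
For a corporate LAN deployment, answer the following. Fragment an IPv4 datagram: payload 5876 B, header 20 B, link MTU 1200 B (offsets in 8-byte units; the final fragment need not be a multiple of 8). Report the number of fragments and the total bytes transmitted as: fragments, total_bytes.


Max data per non-final fragment = floor((MTU - header)/8)*8 = floor((1200 - 20)/8)*8 = floor(1180/8)*8 = 1176 B
Final fragment needs no 8-byte alignment: it can carry up to MTU - header = 1180 B
Non-final fragments needed = ceil((payload - 1180) / 1176) = ceil(4696/1176) = ceil(3.9932) = 4
Number of fragments = 4 + 1 = 5
Fragment sizes (data): 4 * 1176 B + 1172 B (last, 1172 <= 1180 OK)
Total bytes sent = payload + n_frags * header = 5876 + 5*20 = 5876 + 100 = 5976 B

5, 5976


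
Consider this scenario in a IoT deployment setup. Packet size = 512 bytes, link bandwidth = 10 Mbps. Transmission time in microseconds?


Given: packet = 512 bytes, bandwidth = 10 Mbps
Packet in bits = 512 * 8 = 4096 bits
Bandwidth = 10 * 10^6 = 10000000 bps
Time = 4096 / 10000000 seconds
Time in us = 4096 * 10^6 / 10000000 = 409.6

409.6


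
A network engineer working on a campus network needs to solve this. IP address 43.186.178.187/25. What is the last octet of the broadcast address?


Given: IP = 43.186.178.187, prefix = /25
Host bits = 32 - 25 = 7
Network last octet = 187 AND mask = 128
Host part size = 2^7 - 1 = 127
Broadcast last octet = 128 OR 127 = 255

255


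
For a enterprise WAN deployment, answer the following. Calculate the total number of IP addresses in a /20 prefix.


Given: CIDR prefix /20
Host bits = 32 - 20 = 12
Total addresses = 2^12 = 4096

4096


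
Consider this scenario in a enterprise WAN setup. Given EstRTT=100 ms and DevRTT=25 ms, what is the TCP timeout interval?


Given: EstRTT = 100 ms, DevRTT = 25 ms
Timeout = EstRTT + 4 * DevRTT
4 * DevRTT = 4 * 25 = 100
Timeout = 100 + 100 = 200 ms

200


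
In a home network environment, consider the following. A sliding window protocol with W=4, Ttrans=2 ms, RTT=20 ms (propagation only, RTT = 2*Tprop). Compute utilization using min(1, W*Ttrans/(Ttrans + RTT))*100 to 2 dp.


Given: W = 4, Ttrans = 2 ms, RTT = 20 ms (= 2 * Tprop, Tprop = 10 ms)
Cycle time = Ttrans + RTT = 2 + 20 = 22 ms (first packet sent until its ACK returns)
W * Ttrans = 4 * 2 = 8 ms of sending per cycle
W * Ttrans / (Ttrans + RTT) = 8 / 22 = 0.363636
U = min(1, 0.363636) = 0.363636
U% = 36.36%

36.36


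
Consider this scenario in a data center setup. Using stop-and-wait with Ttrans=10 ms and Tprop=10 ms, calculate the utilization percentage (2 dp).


Given: Ttrans = 10 ms, Tprop = 10 ms
RTT = 2 * Tprop = 2 * 10 = 20 ms
U = Ttrans / (Ttrans + RTT)
U = 10 / (10 + 20)
U = 10 / 30 = 0.333333
U% = 33.33%

33.33


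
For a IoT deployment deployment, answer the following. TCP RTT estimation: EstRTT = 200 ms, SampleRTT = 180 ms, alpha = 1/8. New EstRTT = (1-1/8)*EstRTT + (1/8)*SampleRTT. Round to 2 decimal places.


Given: EstRTT = 200 ms, SampleRTT = 180 ms, alpha = 1/8
New EstRTT = (1 - alpha) * EstRTT + alpha * SampleRTT
(7/8) * 200 = 175
(1/8) * 180 = 22.5
New EstRTT = 175 + 22.5 = 197.5 ms -> 197.50 ms (2 dp)

197.50


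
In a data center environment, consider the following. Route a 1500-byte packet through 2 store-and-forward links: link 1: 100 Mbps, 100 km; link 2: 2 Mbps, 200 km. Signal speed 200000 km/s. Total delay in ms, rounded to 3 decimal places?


Packet = 1500 bytes = 12000 bits. Store-and-forward: sum (t_trans + t_prop) per link.
Link 1: t_trans = 12000/(100*10^6) s = 0.1200 ms; t_prop = 100/200000 s = 0.5000 ms; subtotal = 0.6200 ms
Link 2: t_trans = 12000/(2*10^6) s = 6.0000 ms; t_prop = 200/200000 s = 1.0000 ms; subtotal = 7.0000 ms
End-to-end = 0.6200 + 7.0000 = 7.6200 ms -> 7.620 ms (3 dp)

7.620


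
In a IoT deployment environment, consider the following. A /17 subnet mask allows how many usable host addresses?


Given: subnet mask /17
Host bits = 32 - 17 = 15
Total addresses = 2^15 = 32768
Usable hosts = 32768 - 2 (network + broadcast) = 32766

32766


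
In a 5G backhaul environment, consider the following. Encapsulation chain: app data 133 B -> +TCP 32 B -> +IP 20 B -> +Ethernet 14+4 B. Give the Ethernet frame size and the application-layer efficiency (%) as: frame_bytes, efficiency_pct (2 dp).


TCP segment = 133 + 32 = 165 B
IP packet = 165 + 20 = 185 B
Ethernet frame = 185 + 14 + 4 = 203 B
Efficiency = app / frame = 133 / 203 = 0.655172 = 65.5172% -> 65.52% (2 dp)

203, 65.52


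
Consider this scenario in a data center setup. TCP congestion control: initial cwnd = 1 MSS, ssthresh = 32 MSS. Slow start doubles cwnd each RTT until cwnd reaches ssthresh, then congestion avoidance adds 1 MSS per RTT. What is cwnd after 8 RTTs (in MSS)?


RTT 0: cwnd = 1 MSS (initial)
RTT 1: cwnd = 2 MSS (slow start, doubled)
RTT 2: cwnd = 4 MSS (slow start, doubled)
RTT 3: cwnd = 8 MSS (slow start, doubled)
RTT 4: cwnd = 16 MSS (slow start, doubled)
RTT 5: cwnd = 32 MSS (slow start, doubled)
RTT 6: cwnd = 33 MSS (congestion avoidance, +1)
RTT 7: cwnd = 34 MSS (congestion avoidance, +1)
RTT 8: cwnd = 35 MSS (congestion avoidance, +1)

35


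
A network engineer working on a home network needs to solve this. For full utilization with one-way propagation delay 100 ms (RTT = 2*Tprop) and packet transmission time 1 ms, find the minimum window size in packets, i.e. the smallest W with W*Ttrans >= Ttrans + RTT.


Given: Ttrans = 1 ms, RTT = 200 ms (= 2 * Tprop, Tprop = 100 ms)
Time until first ACK returns = Ttrans + RTT = 1 + 200 = 201 ms
Need W * Ttrans >= Ttrans + RTT  ->  W >= (Ttrans + RTT) / Ttrans
(Ttrans + RTT) / Ttrans = 201 / 1 = 201
W_min = ceil(201) = 201

201


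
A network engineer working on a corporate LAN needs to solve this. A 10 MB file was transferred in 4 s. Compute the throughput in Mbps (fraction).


Given: file = 10 MB, time = 4 s
File in Mb = 10 * 8 = 80 Mb
Throughput = 80 / 4 Mbps
Throughput = 20 Mbps

20


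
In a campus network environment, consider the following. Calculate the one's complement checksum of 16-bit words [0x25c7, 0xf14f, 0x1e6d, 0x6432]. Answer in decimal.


Given words: [0x25c7, 0xf14f, 0x1e6d, 0x6432]
Step 1: Sum all words
Raw sum = 9671 + 61775 + 7789 + 25650 = 104885
Step 2: Fold carry: (39349 + 1) = 39350
One's complement = ~39350 & 0xFFFF = 26185

26185


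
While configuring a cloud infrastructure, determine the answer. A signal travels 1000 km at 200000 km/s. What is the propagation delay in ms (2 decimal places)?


Given: distance = 1000 km, speed = 200000 km/s
Delay = distance / speed = 1000 / 200000 seconds
Delay in ms = 1000 * 1000 / 200000
Delay = 5.0000 ms
Rounded to 2 dp = 5.00 ms

5.00
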